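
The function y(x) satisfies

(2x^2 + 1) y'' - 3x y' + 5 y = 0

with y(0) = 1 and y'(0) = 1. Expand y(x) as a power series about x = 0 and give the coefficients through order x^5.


Ansatz: y(x) = sum_{n>=0} a_n x^n, so y'(x) = sum_{n>=1} n a_n x^(n-1) and y''(x) = sum_{n>=2} n(n-1) a_n x^(n-2).
Substitute into P(x) y'' + Q(x) y' + R(x) y = 0 with P(x) = 2x^2 + 1, Q(x) = -3x, R(x) = 5, and match powers of x.
Initial conditions: a_0 = 1, a_1 = 1.
Setting the coefficient of each power of x to zero and solving order by order (substituting the coefficients already found):
  x^0: 2 a_2 + 5 a_0 = 0  ->  2 a_2 = -5 a_0 = -5  ->  a_2 = -5/2
  x^1: 6 a_3 + 2 a_1 = 0  ->  6 a_3 = -2 a_1 = -2  ->  a_3 = -1/3
  x^2: 12 a_4 + 3 a_2 = 0  ->  12 a_4 = -3 a_2 = 15/2  ->  a_4 = 5/8
  x^3: 20 a_5 + 8 a_3 = 0  ->  20 a_5 = -8 a_3 = 8/3  ->  a_5 = 2/15
Truncated series: y(x) = 1 + x - (5/2) x^2 - (1/3) x^3 + (5/8) x^4 + (2/15) x^5 + O(x^6).

a_0 = 1; a_1 = 1; a_2 = -5/2; a_3 = -1/3; a_4 = 5/8; a_5 = 2/15


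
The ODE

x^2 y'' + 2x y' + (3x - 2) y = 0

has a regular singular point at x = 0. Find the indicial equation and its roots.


Divide by x^2 to reach normal form y'' + P_1(x) y' + P_2(x) y = 0 with P_1(x) = 2/x and P_2(x) = 3/x - 2/x^2.
x = 0 is a singular point because the y'-coefficient 2/x has a pole at x = 0 and the y-coefficient 3/x - 2/x^2 has a pole at x = 0.
It is a regular singular point because x P_1(x) = p(x) = 2 and x^2 P_2(x) = q(x) = 3x - 2 are polynomials, hence analytic at x = 0.
p(0) = 2,  q(0) = -2.
Indicial equation: r(r-1) + p(0) r + q(0) = 0, i.e. r^2 + (p(0) - 1) r + q(0) = 0, i.e. r^2 + 1 r - 2 = 0.
Discriminant: (1)^2 - 4(-2) = 9, so r = (-1 ± 3)/2.
Solving: r_1 = 1, r_2 = -2.

indicial: r^2 + 1 r - 2 = 0; roots r_1 = 1, r_2 = -2


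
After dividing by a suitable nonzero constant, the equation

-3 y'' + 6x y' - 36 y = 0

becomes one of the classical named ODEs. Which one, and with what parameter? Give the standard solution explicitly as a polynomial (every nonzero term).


All three coefficients share the factor -3; dividing through by -3 gives  y'' - 2x y' + 12 y = 0.
This matches the Hermite equation y'' - 2x y' + 2n y = 0 with 2n = 12, so n = 6; the polynomial solution is H_6(x).
With y = sum_k a_k x^k, matching x^k gives (k+2)(k+1) a_{k+2} = 2(k - n) a_k = 2(k - 6) a_k. The right side vanishes at k = 6, so the series with the parity of 6 terminates at degree 6.
Standard normalization: leading coefficient of H_n is 2^n, so a_6 = 2^6 = 64. Work downward with a_k = (k+1)(k+2) a_{k+2} / (2(k - n)):
  a_4 = (5)(6)(64) / (2(4 - 6)) = 1920/(-4) = -480
  a_2 = (3)(4)(-480) / (2(2 - 6)) = -5760/(-8) = 720
  a_0 = (1)(2)(720) / (2(0 - 6)) = 1440/(-12) = -120
Hence H_6(x) = 64 x^6 - 480 x^4 + 720 x^2 - 120.

H_6(x); series = 64 x^6 - 480 x^4 + 720 x^2 - 120


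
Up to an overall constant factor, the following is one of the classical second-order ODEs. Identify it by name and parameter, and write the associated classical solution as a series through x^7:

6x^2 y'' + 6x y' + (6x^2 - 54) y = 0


All three coefficients share the factor 6; dividing through by 6 gives  x^2 y'' + x y' + (x^2 - 9) y = 0.
This matches the Bessel equation x^2 y'' + x y' + (x^2 - nu^2) y = 0 with nu^2 = 9, so nu = 3; the solution bounded at x = 0 is J_3(x).
Frobenius at x = 0: indicial roots ±nu; for r = nu the recurrence k(k + 2nu) c_k = -c_{k-2} gives the standard series J_nu(x) = sum_{k>=0} (-1)^k / (k! (k+nu)!) (x/2)^(2k+nu). Evaluate the first 3 terms:
  k = 0: (-1)^0 / (0! * 3! * 2^3) x^3 = 1/(1*6*8) x^3 = (1/48) x^3
  k = 1: (-1)^1 / (1! * 4! * 2^5) x^5 = -1/(1*24*32) x^5 = (-1/768) x^5
  k = 2: (-1)^2 / (2! * 5! * 2^7) x^7 = 1/(2*120*128) x^7 = (1/30720) x^7
Hence J_3(x) = x^7/30720 - x^5/768 + x^3/48 + ....

J_3(x); series = x^7/30720 - x^5/768 + x^3/48


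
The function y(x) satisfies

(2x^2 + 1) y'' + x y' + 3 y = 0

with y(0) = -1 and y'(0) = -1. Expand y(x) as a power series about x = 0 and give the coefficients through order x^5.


Ansatz: y(x) = sum_{n>=0} a_n x^n, so y'(x) = sum_{n>=1} n a_n x^(n-1) and y''(x) = sum_{n>=2} n(n-1) a_n x^(n-2).
Substitute into P(x) y'' + Q(x) y' + R(x) y = 0 with P(x) = 2x^2 + 1, Q(x) = x, R(x) = 3, and match powers of x.
Initial conditions: a_0 = -1, a_1 = -1.
Setting the coefficient of each power of x to zero and solving order by order (substituting the coefficients already found):
  x^0: 2 a_2 + 3 a_0 = 0  ->  2 a_2 = -3 a_0 = 3  ->  a_2 = 3/2
  x^1: 6 a_3 + 4 a_1 = 0  ->  6 a_3 = -4 a_1 = 4  ->  a_3 = 2/3
  x^2: 12 a_4 + 9 a_2 = 0  ->  12 a_4 = -9 a_2 = -27/2  ->  a_4 = -9/8
  x^3: 20 a_5 + 18 a_3 = 0  ->  20 a_5 = -18 a_3 = -12  ->  a_5 = -3/5
Truncated series: y(x) = -1 - x + (3/2) x^2 + (2/3) x^3 - (9/8) x^4 - (3/5) x^5 + O(x^6).

a_0 = -1; a_1 = -1; a_2 = 3/2; a_3 = 2/3; a_4 = -9/8; a_5 = -3/5


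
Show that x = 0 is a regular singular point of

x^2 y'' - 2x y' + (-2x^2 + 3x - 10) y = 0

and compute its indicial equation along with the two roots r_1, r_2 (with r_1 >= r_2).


Divide by x^2 to reach normal form y'' + P_1(x) y' + P_2(x) y = 0 with P_1(x) = -2/x and P_2(x) = -2 + 3/x - 10/x^2.
x = 0 is a singular point because the y'-coefficient -2/x has a pole at x = 0 and the y-coefficient -2 + 3/x - 10/x^2 has a pole at x = 0.
It is a regular singular point because x P_1(x) = p(x) = -2 and x^2 P_2(x) = q(x) = -2x^2 + 3x - 10 are polynomials, hence analytic at x = 0.
p(0) = -2,  q(0) = -10.
Indicial equation: r(r-1) + p(0) r + q(0) = 0, i.e. r^2 + (p(0) - 1) r + q(0) = 0, i.e. r^2 - 3 r - 10 = 0.
Discriminant: (-3)^2 - 4(-10) = 49, so r = (3 ± 7)/2.
Solving: r_1 = 5, r_2 = -2.

indicial: r^2 - 3 r - 10 = 0; roots r_1 = 5, r_2 = -2


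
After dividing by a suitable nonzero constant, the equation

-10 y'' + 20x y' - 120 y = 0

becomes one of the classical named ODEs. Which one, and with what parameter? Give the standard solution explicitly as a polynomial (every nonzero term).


All three coefficients share the factor -10; dividing through by -10 gives  y'' - 2x y' + 12 y = 0.
This matches the Hermite equation y'' - 2x y' + 2n y = 0 with 2n = 12, so n = 6; the polynomial solution is H_6(x).
With y = sum_k a_k x^k, matching x^k gives (k+2)(k+1) a_{k+2} = 2(k - n) a_k = 2(k - 6) a_k. The right side vanishes at k = 6, so the series with the parity of 6 terminates at degree 6.
Standard normalization: leading coefficient of H_n is 2^n, so a_6 = 2^6 = 64. Work downward with a_k = (k+1)(k+2) a_{k+2} / (2(k - n)):
  a_4 = (5)(6)(64) / (2(4 - 6)) = 1920/(-4) = -480
  a_2 = (3)(4)(-480) / (2(2 - 6)) = -5760/(-8) = 720
  a_0 = (1)(2)(720) / (2(0 - 6)) = 1440/(-12) = -120
Hence H_6(x) = 64 x^6 - 480 x^4 + 720 x^2 - 120.

H_6(x); series = 64 x^6 - 480 x^4 + 720 x^2 - 120


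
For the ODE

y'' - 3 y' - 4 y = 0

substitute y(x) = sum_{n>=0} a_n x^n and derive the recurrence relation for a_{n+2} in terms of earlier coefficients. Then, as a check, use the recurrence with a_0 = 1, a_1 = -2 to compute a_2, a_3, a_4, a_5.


Substitute y = sum_n a_n x^n.
y''(x) has coefficient (n+2)(n+1) a_{n+2} at x^n;
-3 y'(x) has coefficient -3 (n+1) a_{n+1} at x^n;
-4 y(x) has coefficient -4 a_n at x^n.
Matching x^n: (n+2)(n+1) a_{n+2} - 3 (n+1) a_{n+1} - 4 a_n = 0.
Thus a_{n+2} = [3 (n+1) a_{n+1} + 4 a_n] / ((n+1)(n+2)).

Check with a_0 = 1, a_1 = -2 (apply the recurrence for n = 0, 1, 2, 3): a_0 = 1, a_1 = -2, a_2 = -1, a_3 = -7/3, a_4 = -25/12, a_5 = -103/60.

a_(n+2) = [3 (n+1) a_(n+1) + 4 a_n] / ((n+1)(n+2)); check: a_0 = 1, a_1 = -2, a_2 = -1, a_3 = -7/3, a_4 = -25/12, a_5 = -103/60


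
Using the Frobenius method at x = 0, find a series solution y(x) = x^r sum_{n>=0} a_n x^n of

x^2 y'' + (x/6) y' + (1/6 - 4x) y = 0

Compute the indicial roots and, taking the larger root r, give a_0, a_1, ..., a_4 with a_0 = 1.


Write in Frobenius form y'' + (p(x)/x) y' + (q(x)/x^2) y = 0:
  p(x) = 1/6,  q(x) = 1/6 - 4x.
Indicial equation: r(r-1) + (1/6) r + (1/6) = 0 -> roots r_1 = 1/2, r_2 = 1/3.
Take r = r_1 = 1/2. Let y(x) = x^r sum_{n>=0} a_n x^n with a_0 = 1.
Substitute y = x^r sum a_n x^n and match x^{r+n}. The recurrence is
  D(n) a_n - 4 a_{n-1} = 0,  where D(n) = (r+n)(r+n-1) + (1/6)(r+n) + (1/6).
  a_n = 4 / D(n) * a_{n-1}.
Since the indicial polynomial factors as (r - r_1)(r - r_2), D(n) = (r_1 + n - r_1)(r_1 + n - r_2) = n(n + 1/6).
Evaluating step by step (a_0 = 1):
  n = 1: D(1) = 1(1 + 1/6) = 7/6; numerator = 4(1) = 4; a_1 = (4)/(7/6) = 24/7
  n = 2: D(2) = 2(2 + 1/6) = 13/3; numerator = 4(24/7) = 96/7; a_2 = (96/7)/(13/3) = 288/91
  n = 3: D(3) = 3(3 + 1/6) = 19/2; numerator = 4(288/91) = 1152/91; a_3 = (1152/91)/(19/2) = 2304/1729
  n = 4: D(4) = 4(4 + 1/6) = 50/3; numerator = 4(2304/1729) = 9216/1729; a_4 = (9216/1729)/(50/3) = 13824/43225

r = 1/2; a_0 = 1; a_1 = 24/7; a_2 = 288/91; a_3 = 2304/1729; a_4 = 13824/43225


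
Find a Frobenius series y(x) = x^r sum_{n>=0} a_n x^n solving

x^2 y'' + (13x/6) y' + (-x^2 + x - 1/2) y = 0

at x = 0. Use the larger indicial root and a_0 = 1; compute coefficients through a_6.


Write in Frobenius form y'' + (p(x)/x) y' + (q(x)/x^2) y = 0:
  p(x) = 13/6,  q(x) = -x^2 + x - 1/2.
Indicial equation: r(r-1) + (13/6) r + (-1/2) = 0 -> roots r_1 = 1/3, r_2 = -3/2.
Take r = r_1 = 1/3. Let y(x) = x^r sum_{n>=0} a_n x^n with a_0 = 1.
Substitute y = x^r sum a_n x^n and match x^{r+n}. The recurrence is
  D(n) a_n + 1 a_{n-1} - 1 a_{n-2} = 0,  where D(n) = (r+n)(r+n-1) + (13/6)(r+n) + (-1/2).
  a_n = [-1 a_{n-1} + 1 a_{n-2}] / D(n).
Since the indicial polynomial factors as (r - r_1)(r - r_2), D(n) = (r_1 + n - r_1)(r_1 + n - r_2) = n(n + 11/6).
Evaluating step by step (a_0 = 1):
  n = 1: D(1) = 1(1 + 11/6) = 17/6; numerator = -1(1) = -1; a_1 = (-1)/(17/6) = -6/17
  n = 2: D(2) = 2(2 + 11/6) = 23/3; numerator = -1(-6/17) + 1(1) = 23/17; a_2 = (23/17)/(23/3) = 3/17
  n = 3: D(3) = 3(3 + 11/6) = 29/2; numerator = -1(3/17) + 1(-6/17) = -9/17; a_3 = (-9/17)/(29/2) = -18/493
  n = 4: D(4) = 4(4 + 11/6) = 70/3; numerator = -1(-18/493) + 1(3/17) = 105/493; a_4 = (105/493)/(70/3) = 9/986
  n = 5: D(5) = 5(5 + 11/6) = 205/6; numerator = -1(9/986) + 1(-18/493) = -45/986; a_5 = (-45/986)/(205/6) = -27/20213
  n = 6: D(6) = 6(6 + 11/6) = 47; numerator = -1(-27/20213) + 1(9/986) = 423/40426; a_6 = (423/40426)/(47) = 9/40426

r = 1/3; a_0 = 1; a_1 = -6/17; a_2 = 3/17; a_3 = -18/493; a_4 = 9/986; a_5 = -27/20213; a_6 = 9/40426


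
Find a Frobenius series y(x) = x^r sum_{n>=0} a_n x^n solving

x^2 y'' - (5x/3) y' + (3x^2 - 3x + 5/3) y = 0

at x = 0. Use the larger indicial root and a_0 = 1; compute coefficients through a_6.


Write in Frobenius form y'' + (p(x)/x) y' + (q(x)/x^2) y = 0:
  p(x) = -5/3,  q(x) = 3x^2 - 3x + 5/3.
Indicial equation: r(r-1) + (-5/3) r + (5/3) = 0 -> roots r_1 = 5/3, r_2 = 1.
Take r = r_1 = 5/3. Let y(x) = x^r sum_{n>=0} a_n x^n with a_0 = 1.
Substitute y = x^r sum a_n x^n and match x^{r+n}. The recurrence is
  D(n) a_n - 3 a_{n-1} + 3 a_{n-2} = 0,  where D(n) = (r+n)(r+n-1) + (-5/3)(r+n) + (5/3).
  a_n = [3 a_{n-1} - 3 a_{n-2}] / D(n).
Since the indicial polynomial factors as (r - r_1)(r - r_2), D(n) = (r_1 + n - r_1)(r_1 + n - r_2) = n(n + 2/3).
Evaluating step by step (a_0 = 1):
  n = 1: D(1) = 1(1 + 2/3) = 5/3; numerator = 3(1) = 3; a_1 = (3)/(5/3) = 9/5
  n = 2: D(2) = 2(2 + 2/3) = 16/3; numerator = 3(9/5) - 3(1) = 12/5; a_2 = (12/5)/(16/3) = 9/20
  n = 3: D(3) = 3(3 + 2/3) = 11; numerator = 3(9/20) - 3(9/5) = -81/20; a_3 = (-81/20)/(11) = -81/220
  n = 4: D(4) = 4(4 + 2/3) = 56/3; numerator = 3(-81/220) - 3(9/20) = -27/11; a_4 = (-27/11)/(56/3) = -81/616
  n = 5: D(5) = 5(5 + 2/3) = 85/3; numerator = 3(-81/616) - 3(-81/220) = 2187/3080; a_5 = (2187/3080)/(85/3) = 6561/261800
  n = 6: D(6) = 6(6 + 2/3) = 40; numerator = 3(6561/261800) - 3(-81/616) = 5589/11900; a_6 = (5589/11900)/(40) = 5589/476000

r = 5/3; a_0 = 1; a_1 = 9/5; a_2 = 9/20; a_3 = -81/220; a_4 = -81/616; a_5 = 6561/261800; a_6 = 5589/476000


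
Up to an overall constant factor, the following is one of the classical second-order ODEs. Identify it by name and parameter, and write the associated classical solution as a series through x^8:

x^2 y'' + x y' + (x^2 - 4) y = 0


The equation is already in a standard form:  x^2 y'' + x y' + (x^2 - 4) y = 0.
This matches the Bessel equation x^2 y'' + x y' + (x^2 - nu^2) y = 0 with nu^2 = 4, so nu = 2; the solution bounded at x = 0 is J_2(x).
Frobenius at x = 0: indicial roots ±nu; for r = nu the recurrence k(k + 2nu) c_k = -c_{k-2} gives the standard series J_nu(x) = sum_{k>=0} (-1)^k / (k! (k+nu)!) (x/2)^(2k+nu). Evaluate the first 4 terms:
  k = 0: (-1)^0 / (0! * 2! * 2^2) x^2 = 1/(1*2*4) x^2 = (1/8) x^2
  k = 1: (-1)^1 / (1! * 3! * 2^4) x^4 = -1/(1*6*16) x^4 = (-1/96) x^4
  k = 2: (-1)^2 / (2! * 4! * 2^6) x^6 = 1/(2*24*64) x^6 = (1/3072) x^6
  k = 3: (-1)^3 / (3! * 5! * 2^8) x^8 = -1/(6*120*256) x^8 = (-1/184320) x^8
Hence J_2(x) = -x^8/184320 + x^6/3072 - x^4/96 + x^2/8 + ....

J_2(x); series = -x^8/184320 + x^6/3072 - x^4/96 + x^2/8


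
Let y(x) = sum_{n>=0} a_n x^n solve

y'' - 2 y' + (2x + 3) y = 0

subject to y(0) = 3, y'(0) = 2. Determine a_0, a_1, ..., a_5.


Ansatz: y(x) = sum_{n>=0} a_n x^n, so y'(x) = sum_{n>=1} n a_n x^(n-1) and y''(x) = sum_{n>=2} n(n-1) a_n x^(n-2).
Substitute into P(x) y'' + Q(x) y' + R(x) y = 0 with P(x) = 1, Q(x) = -2, R(x) = 2x + 3, and match powers of x.
Initial conditions: a_0 = 3, a_1 = 2.
Setting the coefficient of each power of x to zero and solving order by order (substituting the coefficients already found):
  x^0: 2 a_2 - 2 a_1 + 3 a_0 = 0  ->  2 a_2 = 2 a_1 - 3 a_0 = -5  ->  a_2 = -5/2
  x^1: 6 a_3 - 4 a_2 + 3 a_1 + 2 a_0 = 0  ->  6 a_3 = 4 a_2 - 3 a_1 - 2 a_0 = -22  ->  a_3 = -11/3
  x^2: 12 a_4 - 6 a_3 + 3 a_2 + 2 a_1 = 0  ->  12 a_4 = 6 a_3 - 3 a_2 - 2 a_1 = -37/2  ->  a_4 = -37/24
  x^3: 20 a_5 - 8 a_4 + 3 a_3 + 2 a_2 = 0  ->  20 a_5 = 8 a_4 - 3 a_3 - 2 a_2 = 11/3  ->  a_5 = 11/60
Truncated series: y(x) = 3 + 2 x - (5/2) x^2 - (11/3) x^3 - (37/24) x^4 + (11/60) x^5 + O(x^6).

a_0 = 3; a_1 = 2; a_2 = -5/2; a_3 = -11/3; a_4 = -37/24; a_5 = 11/60


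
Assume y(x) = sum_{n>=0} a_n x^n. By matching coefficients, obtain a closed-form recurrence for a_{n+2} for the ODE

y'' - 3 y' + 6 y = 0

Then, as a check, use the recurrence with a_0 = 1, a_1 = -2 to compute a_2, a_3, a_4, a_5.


Substitute y = sum_n a_n x^n.
y''(x) has coefficient (n+2)(n+1) a_{n+2} at x^n;
-3 y'(x) has coefficient -3 (n+1) a_{n+1} at x^n;
6 y(x) has coefficient 6 a_n at x^n.
Matching x^n: (n+2)(n+1) a_{n+2} - 3 (n+1) a_{n+1} + 6 a_n = 0.
Thus a_{n+2} = [3 (n+1) a_{n+1} - 6 a_n] / ((n+1)(n+2)).

Check with a_0 = 1, a_1 = -2 (apply the recurrence for n = 0, 1, 2, 3): a_0 = 1, a_1 = -2, a_2 = -6, a_3 = -4, a_4 = 0, a_5 = 6/5.

a_(n+2) = [3 (n+1) a_(n+1) - 6 a_n] / ((n+1)(n+2)); check: a_0 = 1, a_1 = -2, a_2 = -6, a_3 = -4, a_4 = 0, a_5 = 6/5


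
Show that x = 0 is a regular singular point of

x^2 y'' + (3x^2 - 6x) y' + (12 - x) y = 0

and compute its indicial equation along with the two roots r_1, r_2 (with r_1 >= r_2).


Divide by x^2 to reach normal form y'' + P_1(x) y' + P_2(x) y = 0 with P_1(x) = 3 - 6/x and P_2(x) = -1/x + 12/x^2.
x = 0 is a singular point because the y'-coefficient 3 - 6/x has a pole at x = 0 and the y-coefficient -1/x + 12/x^2 has a pole at x = 0.
It is a regular singular point because x P_1(x) = p(x) = 3x - 6 and x^2 P_2(x) = q(x) = 12 - x are polynomials, hence analytic at x = 0.
p(0) = -6,  q(0) = 12.
Indicial equation: r(r-1) + p(0) r + q(0) = 0, i.e. r^2 + (p(0) - 1) r + q(0) = 0, i.e. r^2 - 7 r + 12 = 0.
Discriminant: (-7)^2 - 4(12) = 1, so r = (7 ± 1)/2.
Solving: r_1 = 4, r_2 = 3.

indicial: r^2 - 7 r + 12 = 0; roots r_1 = 4, r_2 = 3


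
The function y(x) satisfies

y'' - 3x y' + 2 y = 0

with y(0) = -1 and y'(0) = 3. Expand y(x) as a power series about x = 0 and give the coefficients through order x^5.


Ansatz: y(x) = sum_{n>=0} a_n x^n, so y'(x) = sum_{n>=1} n a_n x^(n-1) and y''(x) = sum_{n>=2} n(n-1) a_n x^(n-2).
Substitute into P(x) y'' + Q(x) y' + R(x) y = 0 with P(x) = 1, Q(x) = -3x, R(x) = 2, and match powers of x.
Initial conditions: a_0 = -1, a_1 = 3.
Setting the coefficient of each power of x to zero and solving order by order (substituting the coefficients already found):
  x^0: 2 a_2 + 2 a_0 = 0  ->  2 a_2 = -2 a_0 = 2  ->  a_2 = 1
  x^1: 6 a_3 - a_1 = 0  ->  6 a_3 = a_1 = 3  ->  a_3 = 1/2
  x^2: 12 a_4 - 4 a_2 = 0  ->  12 a_4 = 4 a_2 = 4  ->  a_4 = 1/3
  x^3: 20 a_5 - 7 a_3 = 0  ->  20 a_5 = 7 a_3 = 7/2  ->  a_5 = 7/40
Truncated series: y(x) = -1 + 3 x + x^2 + (1/2) x^3 + (1/3) x^4 + (7/40) x^5 + O(x^6).

a_0 = -1; a_1 = 3; a_2 = 1; a_3 = 1/2; a_4 = 1/3; a_5 = 7/40


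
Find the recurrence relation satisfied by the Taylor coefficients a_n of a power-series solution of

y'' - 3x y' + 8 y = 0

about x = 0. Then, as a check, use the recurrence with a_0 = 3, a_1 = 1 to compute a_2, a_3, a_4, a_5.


Substitute y = sum_n a_n x^n.
y''(x) has coefficient (n+2)(n+1) a_{n+2} at x^n;
-3 x y'(x) has coefficient -3 n a_n at x^n (shift);
8 y(x) has coefficient 8 a_n at x^n.
Matching x^n: (n+2)(n+1) a_{n+2} + (-3n + 8) a_n = 0.
Thus a_{n+2} = (3n - 8) / ((n+1)(n+2)) * a_n.

Check with a_0 = 3, a_1 = 1 (apply the recurrence for n = 0, 1, 2, 3): a_0 = 3, a_1 = 1, a_2 = -12, a_3 = -5/6, a_4 = 2, a_5 = -1/24.

a_(n+2) = (3n - 8) / ((n+1)(n+2)) * a_n; check: a_0 = 3, a_1 = 1, a_2 = -12, a_3 = -5/6, a_4 = 2, a_5 = -1/24


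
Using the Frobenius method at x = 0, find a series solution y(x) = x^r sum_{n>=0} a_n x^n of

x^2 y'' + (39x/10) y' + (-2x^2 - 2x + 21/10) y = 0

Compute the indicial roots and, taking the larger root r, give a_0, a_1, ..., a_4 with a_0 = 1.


Write in Frobenius form y'' + (p(x)/x) y' + (q(x)/x^2) y = 0:
  p(x) = 39/10,  q(x) = -2x^2 - 2x + 21/10.
Indicial equation: r(r-1) + (39/10) r + (21/10) = 0 -> roots r_1 = -7/5, r_2 = -3/2.
Take r = r_1 = -7/5. Let y(x) = x^r sum_{n>=0} a_n x^n with a_0 = 1.
Substitute y = x^r sum a_n x^n and match x^{r+n}. The recurrence is
  D(n) a_n - 2 a_{n-1} - 2 a_{n-2} = 0,  where D(n) = (r+n)(r+n-1) + (39/10)(r+n) + (21/10).
  a_n = [2 a_{n-1} + 2 a_{n-2}] / D(n).
Since the indicial polynomial factors as (r - r_1)(r - r_2), D(n) = (r_1 + n - r_1)(r_1 + n - r_2) = n(n + 1/10).
Evaluating step by step (a_0 = 1):
  n = 1: D(1) = 1(1 + 1/10) = 11/10; numerator = 2(1) = 2; a_1 = (2)/(11/10) = 20/11
  n = 2: D(2) = 2(2 + 1/10) = 21/5; numerator = 2(20/11) + 2(1) = 62/11; a_2 = (62/11)/(21/5) = 310/231
  n = 3: D(3) = 3(3 + 1/10) = 93/10; numerator = 2(310/231) + 2(20/11) = 1460/231; a_3 = (1460/231)/(93/10) = 14600/21483
  n = 4: D(4) = 4(4 + 1/10) = 82/5; numerator = 2(14600/21483) + 2(310/231) = 86860/21483; a_4 = (86860/21483)/(82/5) = 217150/880803

r = -7/5; a_0 = 1; a_1 = 20/11; a_2 = 310/231; a_3 = 14600/21483; a_4 = 217150/880803


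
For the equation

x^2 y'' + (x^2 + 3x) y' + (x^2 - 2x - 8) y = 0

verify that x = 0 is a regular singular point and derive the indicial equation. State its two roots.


Divide by x^2 to reach normal form y'' + P_1(x) y' + P_2(x) y = 0 with P_1(x) = 1 + 3/x and P_2(x) = 1 - 2/x - 8/x^2.
x = 0 is a singular point because the y'-coefficient 1 + 3/x has a pole at x = 0 and the y-coefficient 1 - 2/x - 8/x^2 has a pole at x = 0.
It is a regular singular point because x P_1(x) = p(x) = x + 3 and x^2 P_2(x) = q(x) = x^2 - 2x - 8 are polynomials, hence analytic at x = 0.
p(0) = 3,  q(0) = -8.
Indicial equation: r(r-1) + p(0) r + q(0) = 0, i.e. r^2 + (p(0) - 1) r + q(0) = 0, i.e. r^2 + 2 r - 8 = 0.
Discriminant: (2)^2 - 4(-8) = 36, so r = (-2 ± 6)/2.
Solving: r_1 = 2, r_2 = -4.

indicial: r^2 + 2 r - 8 = 0; roots r_1 = 2, r_2 = -4


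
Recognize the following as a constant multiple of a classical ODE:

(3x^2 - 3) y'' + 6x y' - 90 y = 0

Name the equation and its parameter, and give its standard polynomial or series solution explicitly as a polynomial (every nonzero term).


All three coefficients share the factor -3; dividing through by -3 gives  (1 - x^2) y'' - 2x y' + 30 y = 0.
This matches the Legendre equation (1 - x^2) y'' - 2x y' + n(n+1) y = 0 (note the -2x y' term) with n(n+1) = 30, so n = 5; the polynomial solution is P_5(x).
With y = sum_k a_k x^k, matching x^k gives (k+2)(k+1) a_{k+2} = [k(k+1) - n(n+1)] a_k = (k - 5)(k + 6) a_k. The right side vanishes at k = 5, so the series with the parity of 5 terminates at degree 5.
Standard normalization (P_n(1) = 1): leading coefficient (2n)!/(2^n (n!)^2) = 3628800/(32*14400) = 63/8, so a_5 = 63/8. Work downward with a_k = (k+1)(k+2) a_{k+2} / ((k - 5)(k + 6)):
  a_3 = (4)(5)(63/8) / ((3 - 5)(3 + 6)) = (315/2)/(-18) = -35/4
  a_1 = (2)(3)(-35/4) / ((1 - 5)(1 + 6)) = (-105/2)/(-28) = 15/8
Hence P_5(x) = 63 x^5/8 - 35 x^3/4 + 15 x/8.

P_5(x); series = 63 x^5/8 - 35 x^3/4 + 15 x/8


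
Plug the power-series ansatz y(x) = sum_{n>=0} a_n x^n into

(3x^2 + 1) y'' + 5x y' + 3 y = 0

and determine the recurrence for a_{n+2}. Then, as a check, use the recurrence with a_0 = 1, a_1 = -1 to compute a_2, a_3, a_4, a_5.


Substitute y = sum_n a_n x^n.
(1 + 3 x^2) y'' contributes (n+2)(n+1) a_{n+2} + 3 n(n-1) a_n at x^n.
5 x y'(x) contributes 5 n a_n at x^n.
3 y(x) contributes 3 a_n at x^n.
Matching x^n: (n+2)(n+1) a_{n+2} + (3 n(n-1) + 5 n + 3) a_n = 0.
Thus a_{n+2} = (-3 n(n-1) - 5 n - 3) / ((n+1)(n+2)) * a_n.

Check with a_0 = 1, a_1 = -1 (apply the recurrence for n = 0, 1, 2, 3): a_0 = 1, a_1 = -1, a_2 = -3/2, a_3 = 4/3, a_4 = 19/8, a_5 = -12/5.

a_(n+2) = (-3 n(n-1) - 5 n - 3) / ((n+1)(n+2)) * a_n; check: a_0 = 1, a_1 = -1, a_2 = -3/2, a_3 = 4/3, a_4 = 19/8, a_5 = -12/5


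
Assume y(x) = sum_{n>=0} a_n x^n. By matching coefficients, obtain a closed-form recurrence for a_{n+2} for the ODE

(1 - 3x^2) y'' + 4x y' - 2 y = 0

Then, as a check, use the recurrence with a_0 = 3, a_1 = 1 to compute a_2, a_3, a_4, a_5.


Substitute y = sum_n a_n x^n.
(1 - 3 x^2) y'' contributes (n+2)(n+1) a_{n+2} - 3 n(n-1) a_n at x^n.
4 x y'(x) contributes 4 n a_n at x^n.
-2 y(x) contributes -2 a_n at x^n.
Matching x^n: (n+2)(n+1) a_{n+2} + (-3 n(n-1) + 4 n - 2) a_n = 0.
Thus a_{n+2} = (3 n(n-1) - 4 n + 2) / ((n+1)(n+2)) * a_n.

Check with a_0 = 3, a_1 = 1 (apply the recurrence for n = 0, 1, 2, 3): a_0 = 3, a_1 = 1, a_2 = 3, a_3 = -1/3, a_4 = 0, a_5 = -2/15.

a_(n+2) = (3 n(n-1) - 4 n + 2) / ((n+1)(n+2)) * a_n; check: a_0 = 3, a_1 = 1, a_2 = 3, a_3 = -1/3, a_4 = 0, a_5 = -2/15


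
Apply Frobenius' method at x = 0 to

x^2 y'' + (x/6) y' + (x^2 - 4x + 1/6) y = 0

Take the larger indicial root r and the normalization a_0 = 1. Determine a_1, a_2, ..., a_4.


Write in Frobenius form y'' + (p(x)/x) y' + (q(x)/x^2) y = 0:
  p(x) = 1/6,  q(x) = x^2 - 4x + 1/6.
Indicial equation: r(r-1) + (1/6) r + (1/6) = 0 -> roots r_1 = 1/2, r_2 = 1/3.
Take r = r_1 = 1/2. Let y(x) = x^r sum_{n>=0} a_n x^n with a_0 = 1.
Substitute y = x^r sum a_n x^n and match x^{r+n}. The recurrence is
  D(n) a_n - 4 a_{n-1} + 1 a_{n-2} = 0,  where D(n) = (r+n)(r+n-1) + (1/6)(r+n) + (1/6).
  a_n = [4 a_{n-1} - 1 a_{n-2}] / D(n).
Since the indicial polynomial factors as (r - r_1)(r - r_2), D(n) = (r_1 + n - r_1)(r_1 + n - r_2) = n(n + 1/6).
Evaluating step by step (a_0 = 1):
  n = 1: D(1) = 1(1 + 1/6) = 7/6; numerator = 4(1) = 4; a_1 = (4)/(7/6) = 24/7
  n = 2: D(2) = 2(2 + 1/6) = 13/3; numerator = 4(24/7) - 1(1) = 89/7; a_2 = (89/7)/(13/3) = 267/91
  n = 3: D(3) = 3(3 + 1/6) = 19/2; numerator = 4(267/91) - 1(24/7) = 108/13; a_3 = (108/13)/(19/2) = 216/247
  n = 4: D(4) = 4(4 + 1/6) = 50/3; numerator = 4(216/247) - 1(267/91) = 75/133; a_4 = (75/133)/(50/3) = 9/266

r = 1/2; a_0 = 1; a_1 = 24/7; a_2 = 267/91; a_3 = 216/247; a_4 = 9/266


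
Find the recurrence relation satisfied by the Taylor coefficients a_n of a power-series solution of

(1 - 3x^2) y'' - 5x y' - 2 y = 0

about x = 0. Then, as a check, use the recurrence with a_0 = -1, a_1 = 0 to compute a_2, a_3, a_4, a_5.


Substitute y = sum_n a_n x^n.
(1 - 3 x^2) y'' contributes (n+2)(n+1) a_{n+2} - 3 n(n-1) a_n at x^n.
-5 x y'(x) contributes -5 n a_n at x^n.
-2 y(x) contributes -2 a_n at x^n.
Matching x^n: (n+2)(n+1) a_{n+2} + (-3 n(n-1) - 5 n - 2) a_n = 0.
Thus a_{n+2} = (3 n(n-1) + 5 n + 2) / ((n+1)(n+2)) * a_n.

Check with a_0 = -1, a_1 = 0 (apply the recurrence for n = 0, 1, 2, 3): a_0 = -1, a_1 = 0, a_2 = -1, a_3 = 0, a_4 = -3/2, a_5 = 0.

a_(n+2) = (3 n(n-1) + 5 n + 2) / ((n+1)(n+2)) * a_n; check: a_0 = -1, a_1 = 0, a_2 = -1, a_3 = 0, a_4 = -3/2, a_5 = 0


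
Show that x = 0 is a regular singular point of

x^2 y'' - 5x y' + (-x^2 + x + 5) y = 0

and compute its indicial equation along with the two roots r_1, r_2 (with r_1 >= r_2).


Divide by x^2 to reach normal form y'' + P_1(x) y' + P_2(x) y = 0 with P_1(x) = -5/x and P_2(x) = -1 + 1/x + 5/x^2.
x = 0 is a singular point because the y'-coefficient -5/x has a pole at x = 0 and the y-coefficient -1 + 1/x + 5/x^2 has a pole at x = 0.
It is a regular singular point because x P_1(x) = p(x) = -5 and x^2 P_2(x) = q(x) = -x^2 + x + 5 are polynomials, hence analytic at x = 0.
p(0) = -5,  q(0) = 5.
Indicial equation: r(r-1) + p(0) r + q(0) = 0, i.e. r^2 + (p(0) - 1) r + q(0) = 0, i.e. r^2 - 6 r + 5 = 0.
Discriminant: (-6)^2 - 4(5) = 16, so r = (6 ± 4)/2.
Solving: r_1 = 5, r_2 = 1.

indicial: r^2 - 6 r + 5 = 0; roots r_1 = 5, r_2 = 1


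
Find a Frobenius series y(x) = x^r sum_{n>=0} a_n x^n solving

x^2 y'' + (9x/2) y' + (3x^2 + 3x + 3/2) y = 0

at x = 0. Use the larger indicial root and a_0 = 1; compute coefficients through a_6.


Write in Frobenius form y'' + (p(x)/x) y' + (q(x)/x^2) y = 0:
  p(x) = 9/2,  q(x) = 3x^2 + 3x + 3/2.
Indicial equation: r(r-1) + (9/2) r + (3/2) = 0 -> roots r_1 = -1/2, r_2 = -3.
Take r = r_1 = -1/2. Let y(x) = x^r sum_{n>=0} a_n x^n with a_0 = 1.
Substitute y = x^r sum a_n x^n and match x^{r+n}. The recurrence is
  D(n) a_n + 3 a_{n-1} + 3 a_{n-2} = 0,  where D(n) = (r+n)(r+n-1) + (9/2)(r+n) + (3/2).
  a_n = [-3 a_{n-1} - 3 a_{n-2}] / D(n).
Since the indicial polynomial factors as (r - r_1)(r - r_2), D(n) = (r_1 + n - r_1)(r_1 + n - r_2) = n(n + 5/2).
Evaluating step by step (a_0 = 1):
  n = 1: D(1) = 1(1 + 5/2) = 7/2; numerator = -3(1) = -3; a_1 = (-3)/(7/2) = -6/7
  n = 2: D(2) = 2(2 + 5/2) = 9; numerator = -3(-6/7) - 3(1) = -3/7; a_2 = (-3/7)/(9) = -1/21
  n = 3: D(3) = 3(3 + 5/2) = 33/2; numerator = -3(-1/21) - 3(-6/7) = 19/7; a_3 = (19/7)/(33/2) = 38/231
  n = 4: D(4) = 4(4 + 5/2) = 26; numerator = -3(38/231) - 3(-1/21) = -27/77; a_4 = (-27/77)/(26) = -27/2002
  n = 5: D(5) = 5(5 + 5/2) = 75/2; numerator = -3(-27/2002) - 3(38/231) = -907/2002; a_5 = (-907/2002)/(75/2) = -907/75075
  n = 6: D(6) = 6(6 + 5/2) = 51; numerator = -3(-907/75075) - 3(-27/2002) = 349/4550; a_6 = (349/4550)/(51) = 349/232050

r = -1/2; a_0 = 1; a_1 = -6/7; a_2 = -1/21; a_3 = 38/231; a_4 = -27/2002; a_5 = -907/75075; a_6 = 349/232050


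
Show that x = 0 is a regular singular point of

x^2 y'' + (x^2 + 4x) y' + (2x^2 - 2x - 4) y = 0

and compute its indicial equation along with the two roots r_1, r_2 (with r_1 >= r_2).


Divide by x^2 to reach normal form y'' + P_1(x) y' + P_2(x) y = 0 with P_1(x) = 1 + 4/x and P_2(x) = 2 - 2/x - 4/x^2.
x = 0 is a singular point because the y'-coefficient 1 + 4/x has a pole at x = 0 and the y-coefficient 2 - 2/x - 4/x^2 has a pole at x = 0.
It is a regular singular point because x P_1(x) = p(x) = x + 4 and x^2 P_2(x) = q(x) = 2x^2 - 2x - 4 are polynomials, hence analytic at x = 0.
p(0) = 4,  q(0) = -4.
Indicial equation: r(r-1) + p(0) r + q(0) = 0, i.e. r^2 + (p(0) - 1) r + q(0) = 0, i.e. r^2 + 3 r - 4 = 0.
Discriminant: (3)^2 - 4(-4) = 25, so r = (-3 ± 5)/2.
Solving: r_1 = 1, r_2 = -4.

indicial: r^2 + 3 r - 4 = 0; roots r_1 = 1, r_2 = -4


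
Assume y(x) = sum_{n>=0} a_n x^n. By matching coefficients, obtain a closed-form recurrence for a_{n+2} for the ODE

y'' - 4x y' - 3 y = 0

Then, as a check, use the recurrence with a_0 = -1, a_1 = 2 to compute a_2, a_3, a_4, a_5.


Substitute y = sum_n a_n x^n.
y''(x) has coefficient (n+2)(n+1) a_{n+2} at x^n;
-4 x y'(x) has coefficient -4 n a_n at x^n (shift);
-3 y(x) has coefficient -3 a_n at x^n.
Matching x^n: (n+2)(n+1) a_{n+2} + (-4n - 3) a_n = 0.
Thus a_{n+2} = (4n + 3) / ((n+1)(n+2)) * a_n.

Check with a_0 = -1, a_1 = 2 (apply the recurrence for n = 0, 1, 2, 3): a_0 = -1, a_1 = 2, a_2 = -3/2, a_3 = 7/3, a_4 = -11/8, a_5 = 7/4.

a_(n+2) = (4n + 3) / ((n+1)(n+2)) * a_n; check: a_0 = -1, a_1 = 2, a_2 = -3/2, a_3 = 7/3, a_4 = -11/8, a_5 = 7/4


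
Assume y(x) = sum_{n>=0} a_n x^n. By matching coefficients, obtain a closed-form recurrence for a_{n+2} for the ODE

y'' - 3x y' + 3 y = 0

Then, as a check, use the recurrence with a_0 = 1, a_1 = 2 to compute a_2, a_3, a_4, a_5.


Substitute y = sum_n a_n x^n.
y''(x) has coefficient (n+2)(n+1) a_{n+2} at x^n;
-3 x y'(x) has coefficient -3 n a_n at x^n (shift);
3 y(x) has coefficient 3 a_n at x^n.
Matching x^n: (n+2)(n+1) a_{n+2} + (-3n + 3) a_n = 0.
Thus a_{n+2} = (3n - 3) / ((n+1)(n+2)) * a_n.

Check with a_0 = 1, a_1 = 2 (apply the recurrence for n = 0, 1, 2, 3): a_0 = 1, a_1 = 2, a_2 = -3/2, a_3 = 0, a_4 = -3/8, a_5 = 0.

a_(n+2) = (3n - 3) / ((n+1)(n+2)) * a_n; check: a_0 = 1, a_1 = 2, a_2 = -3/2, a_3 = 0, a_4 = -3/8, a_5 = 0


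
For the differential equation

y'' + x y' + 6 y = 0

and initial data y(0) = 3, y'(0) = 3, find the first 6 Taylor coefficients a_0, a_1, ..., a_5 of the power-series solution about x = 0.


Ansatz: y(x) = sum_{n>=0} a_n x^n, so y'(x) = sum_{n>=1} n a_n x^(n-1) and y''(x) = sum_{n>=2} n(n-1) a_n x^(n-2).
Substitute into P(x) y'' + Q(x) y' + R(x) y = 0 with P(x) = 1, Q(x) = x, R(x) = 6, and match powers of x.
Initial conditions: a_0 = 3, a_1 = 3.
Setting the coefficient of each power of x to zero and solving order by order (substituting the coefficients already found):
  x^0: 2 a_2 + 6 a_0 = 0  ->  2 a_2 = -6 a_0 = -18  ->  a_2 = -9
  x^1: 6 a_3 + 7 a_1 = 0  ->  6 a_3 = -7 a_1 = -21  ->  a_3 = -7/2
  x^2: 12 a_4 + 8 a_2 = 0  ->  12 a_4 = -8 a_2 = 72  ->  a_4 = 6
  x^3: 20 a_5 + 9 a_3 = 0  ->  20 a_5 = -9 a_3 = 63/2  ->  a_5 = 63/40
Truncated series: y(x) = 3 + 3 x - 9 x^2 - (7/2) x^3 + 6 x^4 + (63/40) x^5 + O(x^6).

a_0 = 3; a_1 = 3; a_2 = -9; a_3 = -7/2; a_4 = 6; a_5 = 63/40


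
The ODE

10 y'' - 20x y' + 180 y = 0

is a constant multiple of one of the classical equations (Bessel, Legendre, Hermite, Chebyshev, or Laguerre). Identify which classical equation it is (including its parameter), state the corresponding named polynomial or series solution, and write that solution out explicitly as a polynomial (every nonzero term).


All three coefficients share the factor 10; dividing through by 10 gives  y'' - 2x y' + 18 y = 0.
This matches the Hermite equation y'' - 2x y' + 2n y = 0 with 2n = 18, so n = 9; the polynomial solution is H_9(x).
With y = sum_k a_k x^k, matching x^k gives (k+2)(k+1) a_{k+2} = 2(k - n) a_k = 2(k - 9) a_k. The right side vanishes at k = 9, so the series with the parity of 9 terminates at degree 9.
Standard normalization: leading coefficient of H_n is 2^n, so a_9 = 2^9 = 512. Work downward with a_k = (k+1)(k+2) a_{k+2} / (2(k - n)):
  a_7 = (8)(9)(512) / (2(7 - 9)) = 36864/(-4) = -9216
  a_5 = (6)(7)(-9216) / (2(5 - 9)) = -387072/(-8) = 48384
  a_3 = (4)(5)(48384) / (2(3 - 9)) = 967680/(-12) = -80640
  a_1 = (2)(3)(-80640) / (2(1 - 9)) = -483840/(-16) = 30240
Hence H_9(x) = 512 x^9 - 9216 x^7 + 48384 x^5 - 80640 x^3 + 30240 x.

H_9(x); series = 512 x^9 - 9216 x^7 + 48384 x^5 - 80640 x^3 + 30240 x


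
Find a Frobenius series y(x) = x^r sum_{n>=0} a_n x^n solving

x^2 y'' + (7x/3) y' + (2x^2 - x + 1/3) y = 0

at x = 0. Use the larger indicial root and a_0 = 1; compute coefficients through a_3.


Write in Frobenius form y'' + (p(x)/x) y' + (q(x)/x^2) y = 0:
  p(x) = 7/3,  q(x) = 2x^2 - x + 1/3.
Indicial equation: r(r-1) + (7/3) r + (1/3) = 0 -> roots r_1 = -1/3, r_2 = -1.
Take r = r_1 = -1/3. Let y(x) = x^r sum_{n>=0} a_n x^n with a_0 = 1.
Substitute y = x^r sum a_n x^n and match x^{r+n}. The recurrence is
  D(n) a_n - 1 a_{n-1} + 2 a_{n-2} = 0,  where D(n) = (r+n)(r+n-1) + (7/3)(r+n) + (1/3).
  a_n = [1 a_{n-1} - 2 a_{n-2}] / D(n).
Since the indicial polynomial factors as (r - r_1)(r - r_2), D(n) = (r_1 + n - r_1)(r_1 + n - r_2) = n(n + 2/3).
Evaluating step by step (a_0 = 1):
  n = 1: D(1) = 1(1 + 2/3) = 5/3; numerator = 1(1) = 1; a_1 = (1)/(5/3) = 3/5
  n = 2: D(2) = 2(2 + 2/3) = 16/3; numerator = 1(3/5) - 2(1) = -7/5; a_2 = (-7/5)/(16/3) = -21/80
  n = 3: D(3) = 3(3 + 2/3) = 11; numerator = 1(-21/80) - 2(3/5) = -117/80; a_3 = (-117/80)/(11) = -117/880

r = -1/3; a_0 = 1; a_1 = 3/5; a_2 = -21/80; a_3 = -117/880


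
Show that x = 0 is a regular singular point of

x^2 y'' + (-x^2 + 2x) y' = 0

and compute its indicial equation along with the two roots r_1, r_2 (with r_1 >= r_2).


Divide by x^2 to reach normal form y'' + P_1(x) y' + P_2(x) y = 0 with P_1(x) = -1 + 2/x and P_2(x) = 0.
x = 0 is a singular point because the y'-coefficient -1 + 2/x has a pole at x = 0.
It is a regular singular point because x P_1(x) = p(x) = 2 - x and x^2 P_2(x) = q(x) = 0 are polynomials, hence analytic at x = 0.
p(0) = 2,  q(0) = 0.
Indicial equation: r(r-1) + p(0) r + q(0) = 0, i.e. r^2 + (p(0) - 1) r + q(0) = 0, i.e. r^2 + 1 r = 0.
Discriminant: (1)^2 - 4(0) = 1, so r = (-1 ± 1)/2.
Solving: r_1 = 0, r_2 = -1.

indicial: r^2 + 1 r = 0; roots r_1 = 0, r_2 = -1


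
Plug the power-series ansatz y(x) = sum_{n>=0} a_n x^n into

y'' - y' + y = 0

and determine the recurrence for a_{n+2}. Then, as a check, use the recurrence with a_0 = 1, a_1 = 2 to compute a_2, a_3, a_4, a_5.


Substitute y = sum_n a_n x^n.
y''(x) has coefficient (n+2)(n+1) a_{n+2} at x^n;
-y'(x) has coefficient -(n+1) a_{n+1} at x^n;
y(x) has coefficient 1 a_n at x^n.
Matching x^n: (n+2)(n+1) a_{n+2} - (n+1) a_{n+1} + 1 a_n = 0.
Thus a_{n+2} = [(n+1) a_{n+1} - 1 a_n] / ((n+1)(n+2)).

Check with a_0 = 1, a_1 = 2 (apply the recurrence for n = 0, 1, 2, 3): a_0 = 1, a_1 = 2, a_2 = 1/2, a_3 = -1/6, a_4 = -1/12, a_5 = -1/120.

a_(n+2) = [(n+1) a_(n+1) - 1 a_n] / ((n+1)(n+2)); check: a_0 = 1, a_1 = 2, a_2 = 1/2, a_3 = -1/6, a_4 = -1/12, a_5 = -1/120


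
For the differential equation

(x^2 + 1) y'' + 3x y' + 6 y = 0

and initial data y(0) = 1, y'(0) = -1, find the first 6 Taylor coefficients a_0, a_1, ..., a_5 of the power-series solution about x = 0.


Ansatz: y(x) = sum_{n>=0} a_n x^n, so y'(x) = sum_{n>=1} n a_n x^(n-1) and y''(x) = sum_{n>=2} n(n-1) a_n x^(n-2).
Substitute into P(x) y'' + Q(x) y' + R(x) y = 0 with P(x) = x^2 + 1, Q(x) = 3x, R(x) = 6, and match powers of x.
Initial conditions: a_0 = 1, a_1 = -1.
Setting the coefficient of each power of x to zero and solving order by order (substituting the coefficients already found):
  x^0: 2 a_2 + 6 a_0 = 0  ->  2 a_2 = -6 a_0 = -6  ->  a_2 = -3
  x^1: 6 a_3 + 9 a_1 = 0  ->  6 a_3 = -9 a_1 = 9  ->  a_3 = 3/2
  x^2: 12 a_4 + 14 a_2 = 0  ->  12 a_4 = -14 a_2 = 42  ->  a_4 = 7/2
  x^3: 20 a_5 + 21 a_3 = 0  ->  20 a_5 = -21 a_3 = -63/2  ->  a_5 = -63/40
Truncated series: y(x) = 1 - x - 3 x^2 + (3/2) x^3 + (7/2) x^4 - (63/40) x^5 + O(x^6).

a_0 = 1; a_1 = -1; a_2 = -3; a_3 = 3/2; a_4 = 7/2; a_5 = -63/40


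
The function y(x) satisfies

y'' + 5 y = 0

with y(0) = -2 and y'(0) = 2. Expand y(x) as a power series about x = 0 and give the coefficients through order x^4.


Ansatz: y(x) = sum_{n>=0} a_n x^n, so y'(x) = sum_{n>=1} n a_n x^(n-1) and y''(x) = sum_{n>=2} n(n-1) a_n x^(n-2).
Substitute into P(x) y'' + Q(x) y' + R(x) y = 0 with P(x) = 1, Q(x) = 0, R(x) = 5, and match powers of x.
Initial conditions: a_0 = -2, a_1 = 2.
Setting the coefficient of each power of x to zero and solving order by order (substituting the coefficients already found):
  x^0: 2 a_2 + 5 a_0 = 0  ->  2 a_2 = -5 a_0 = 10  ->  a_2 = 5
  x^1: 6 a_3 + 5 a_1 = 0  ->  6 a_3 = -5 a_1 = -10  ->  a_3 = -5/3
  x^2: 12 a_4 + 5 a_2 = 0  ->  12 a_4 = -5 a_2 = -25  ->  a_4 = -25/12
Truncated series: y(x) = -2 + 2 x + 5 x^2 - (5/3) x^3 - (25/12) x^4 + O(x^5).

a_0 = -2; a_1 = 2; a_2 = 5; a_3 = -5/3; a_4 = -25/12


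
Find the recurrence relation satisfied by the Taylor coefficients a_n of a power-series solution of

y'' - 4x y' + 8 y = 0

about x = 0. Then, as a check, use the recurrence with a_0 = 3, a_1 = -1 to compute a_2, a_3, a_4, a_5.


Substitute y = sum_n a_n x^n.
y''(x) has coefficient (n+2)(n+1) a_{n+2} at x^n;
-4 x y'(x) has coefficient -4 n a_n at x^n (shift);
8 y(x) has coefficient 8 a_n at x^n.
Matching x^n: (n+2)(n+1) a_{n+2} + (-4n + 8) a_n = 0.
Thus a_{n+2} = (4n - 8) / ((n+1)(n+2)) * a_n.

Check with a_0 = 3, a_1 = -1 (apply the recurrence for n = 0, 1, 2, 3): a_0 = 3, a_1 = -1, a_2 = -12, a_3 = 2/3, a_4 = 0, a_5 = 2/15.

a_(n+2) = (4n - 8) / ((n+1)(n+2)) * a_n; check: a_0 = 3, a_1 = -1, a_2 = -12, a_3 = 2/3, a_4 = 0, a_5 = 2/15


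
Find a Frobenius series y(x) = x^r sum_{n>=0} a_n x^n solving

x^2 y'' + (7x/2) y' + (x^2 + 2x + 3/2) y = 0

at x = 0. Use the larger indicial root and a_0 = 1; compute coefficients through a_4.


Write in Frobenius form y'' + (p(x)/x) y' + (q(x)/x^2) y = 0:
  p(x) = 7/2,  q(x) = x^2 + 2x + 3/2.
Indicial equation: r(r-1) + (7/2) r + (3/2) = 0 -> roots r_1 = -1, r_2 = -3/2.
Take r = r_1 = -1. Let y(x) = x^r sum_{n>=0} a_n x^n with a_0 = 1.
Substitute y = x^r sum a_n x^n and match x^{r+n}. The recurrence is
  D(n) a_n + 2 a_{n-1} + 1 a_{n-2} = 0,  where D(n) = (r+n)(r+n-1) + (7/2)(r+n) + (3/2).
  a_n = [-2 a_{n-1} - 1 a_{n-2}] / D(n).
Since the indicial polynomial factors as (r - r_1)(r - r_2), D(n) = (r_1 + n - r_1)(r_1 + n - r_2) = n(n + 1/2).
Evaluating step by step (a_0 = 1):
  n = 1: D(1) = 1(1 + 1/2) = 3/2; numerator = -2(1) = -2; a_1 = (-2)/(3/2) = -4/3
  n = 2: D(2) = 2(2 + 1/2) = 5; numerator = -2(-4/3) - 1(1) = 5/3; a_2 = (5/3)/(5) = 1/3
  n = 3: D(3) = 3(3 + 1/2) = 21/2; numerator = -2(1/3) - 1(-4/3) = 2/3; a_3 = (2/3)/(21/2) = 4/63
  n = 4: D(4) = 4(4 + 1/2) = 18; numerator = -2(4/63) - 1(1/3) = -29/63; a_4 = (-29/63)/(18) = -29/1134

r = -1; a_0 = 1; a_1 = -4/3; a_2 = 1/3; a_3 = 4/63; a_4 = -29/1134


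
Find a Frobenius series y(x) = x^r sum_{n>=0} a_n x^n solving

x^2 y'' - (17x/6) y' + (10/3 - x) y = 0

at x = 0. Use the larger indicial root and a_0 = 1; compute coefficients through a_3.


Write in Frobenius form y'' + (p(x)/x) y' + (q(x)/x^2) y = 0:
  p(x) = -17/6,  q(x) = 10/3 - x.
Indicial equation: r(r-1) + (-17/6) r + (10/3) = 0 -> roots r_1 = 5/2, r_2 = 4/3.
Take r = r_1 = 5/2. Let y(x) = x^r sum_{n>=0} a_n x^n with a_0 = 1.
Substitute y = x^r sum a_n x^n and match x^{r+n}. The recurrence is
  D(n) a_n - 1 a_{n-1} = 0,  where D(n) = (r+n)(r+n-1) + (-17/6)(r+n) + (10/3).
  a_n = 1 / D(n) * a_{n-1}.
Since the indicial polynomial factors as (r - r_1)(r - r_2), D(n) = (r_1 + n - r_1)(r_1 + n - r_2) = n(n + 7/6).
Evaluating step by step (a_0 = 1):
  n = 1: D(1) = 1(1 + 7/6) = 13/6; numerator = 1(1) = 1; a_1 = (1)/(13/6) = 6/13
  n = 2: D(2) = 2(2 + 7/6) = 19/3; numerator = 1(6/13) = 6/13; a_2 = (6/13)/(19/3) = 18/247
  n = 3: D(3) = 3(3 + 7/6) = 25/2; numerator = 1(18/247) = 18/247; a_3 = (18/247)/(25/2) = 36/6175

r = 5/2; a_0 = 1; a_1 = 6/13; a_2 = 18/247; a_3 = 36/6175


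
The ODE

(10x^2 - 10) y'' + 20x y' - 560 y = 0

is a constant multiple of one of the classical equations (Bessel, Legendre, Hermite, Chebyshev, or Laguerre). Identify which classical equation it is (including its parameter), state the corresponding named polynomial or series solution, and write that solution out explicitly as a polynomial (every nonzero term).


All three coefficients share the factor -10; dividing through by -10 gives  (1 - x^2) y'' - 2x y' + 56 y = 0.
This matches the Legendre equation (1 - x^2) y'' - 2x y' + n(n+1) y = 0 (note the -2x y' term) with n(n+1) = 56, so n = 7; the polynomial solution is P_7(x).
With y = sum_k a_k x^k, matching x^k gives (k+2)(k+1) a_{k+2} = [k(k+1) - n(n+1)] a_k = (k - 7)(k + 8) a_k. The right side vanishes at k = 7, so the series with the parity of 7 terminates at degree 7.
Standard normalization (P_n(1) = 1): leading coefficient (2n)!/(2^n (n!)^2) = 87178291200/(128*25401600) = 429/16, so a_7 = 429/16. Work downward with a_k = (k+1)(k+2) a_{k+2} / ((k - 7)(k + 8)):
  a_5 = (6)(7)(429/16) / ((5 - 7)(5 + 8)) = (9009/8)/(-26) = -693/16
  a_3 = (4)(5)(-693/16) / ((3 - 7)(3 + 8)) = (-3465/4)/(-44) = 315/16
  a_1 = (2)(3)(315/16) / ((1 - 7)(1 + 8)) = (945/8)/(-54) = -35/16
Hence P_7(x) = 429 x^7/16 - 693 x^5/16 + 315 x^3/16 - 35 x/16.

P_7(x); series = 429 x^7/16 - 693 x^5/16 + 315 x^3/16 - 35 x/16


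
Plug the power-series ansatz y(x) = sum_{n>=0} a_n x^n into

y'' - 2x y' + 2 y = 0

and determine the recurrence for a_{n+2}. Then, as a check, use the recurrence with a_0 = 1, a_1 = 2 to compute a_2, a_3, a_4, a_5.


Substitute y = sum_n a_n x^n.
y''(x) has coefficient (n+2)(n+1) a_{n+2} at x^n;
-2 x y'(x) has coefficient -2 n a_n at x^n (shift);
2 y(x) has coefficient 2 a_n at x^n.
Matching x^n: (n+2)(n+1) a_{n+2} + (-2n + 2) a_n = 0.
Thus a_{n+2} = (2n - 2) / ((n+1)(n+2)) * a_n.

Check with a_0 = 1, a_1 = 2 (apply the recurrence for n = 0, 1, 2, 3): a_0 = 1, a_1 = 2, a_2 = -1, a_3 = 0, a_4 = -1/6, a_5 = 0.

a_(n+2) = (2n - 2) / ((n+1)(n+2)) * a_n; check: a_0 = 1, a_1 = 2, a_2 = -1, a_3 = 0, a_4 = -1/6, a_5 = 0
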